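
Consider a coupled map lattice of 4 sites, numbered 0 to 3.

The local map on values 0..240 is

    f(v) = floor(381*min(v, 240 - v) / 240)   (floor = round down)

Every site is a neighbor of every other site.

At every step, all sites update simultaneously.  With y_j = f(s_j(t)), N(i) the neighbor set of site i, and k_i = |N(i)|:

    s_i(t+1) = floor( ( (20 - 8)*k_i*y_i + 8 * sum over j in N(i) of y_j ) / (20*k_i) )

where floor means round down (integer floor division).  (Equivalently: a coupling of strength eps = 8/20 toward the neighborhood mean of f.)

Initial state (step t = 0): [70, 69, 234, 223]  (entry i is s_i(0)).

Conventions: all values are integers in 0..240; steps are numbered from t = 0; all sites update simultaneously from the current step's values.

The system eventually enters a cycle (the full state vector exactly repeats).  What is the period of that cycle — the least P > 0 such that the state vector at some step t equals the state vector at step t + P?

Answer: 6
Key observation: The state at step 15, [139, 139, 139, 139], reappears at step 21 — and no state repeats earlier — so the cycle the system enters has period 6.

Derivation:
t=0: [70, 69, 234, 223]
t=1: [85, 84, 38, 46]
t=2: [115, 115, 81, 87]
t=3: [168, 168, 143, 148]
t=4: [123, 123, 141, 138]
t=5: [178, 178, 165, 166]
t=6: [103, 103, 113, 112]
t=7: [167, 167, 174, 173]
t=8: [112, 112, 107, 108]
t=9: [175, 175, 171, 172]
t=10: [104, 104, 107, 106]
t=11: [165, 165, 167, 167]
t=12: [117, 117, 116, 116]
t=13: [184, 184, 184, 184]
t=14: [88, 88, 88, 88]
t=15: [139, 139, 139, 139]
t=16: [160, 160, 160, 160]
t=17: [127, 127, 127, 127]
t=18: [179, 179, 179, 179]
t=19: [96, 96, 96, 96]
t=20: [152, 152, 152, 152]
t=21: [139, 139, 139, 139]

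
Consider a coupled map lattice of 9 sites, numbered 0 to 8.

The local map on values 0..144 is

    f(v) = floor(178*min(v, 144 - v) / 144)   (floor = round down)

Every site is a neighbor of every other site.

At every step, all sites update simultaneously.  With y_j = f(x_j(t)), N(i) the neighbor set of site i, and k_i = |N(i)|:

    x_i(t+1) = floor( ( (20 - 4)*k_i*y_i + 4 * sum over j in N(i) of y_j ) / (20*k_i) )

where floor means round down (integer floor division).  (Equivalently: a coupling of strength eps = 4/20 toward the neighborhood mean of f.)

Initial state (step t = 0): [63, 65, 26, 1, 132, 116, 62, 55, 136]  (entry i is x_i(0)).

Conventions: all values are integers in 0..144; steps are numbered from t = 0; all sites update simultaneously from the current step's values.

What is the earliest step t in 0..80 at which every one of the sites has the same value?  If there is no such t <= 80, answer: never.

Simulating step by step:
t=0: [63, 65, 26, 1, 132, 116, 62, 55, 136]  (not all equal)
t=1: [69, 71, 34, 10, 20, 36, 68, 61, 16]  (not all equal)
t=2: [77, 79, 44, 21, 30, 45, 76, 69, 26]  (not all equal)
t=3: [76, 75, 55, 32, 42, 55, 78, 79, 38]  (not all equal)
t=4: [80, 80, 66, 45, 54, 66, 77, 77, 50]  (not all equal)
t=5: [77, 77, 79, 59, 67, 79, 80, 80, 63]  (not all equal)
t=6: [81, 81, 79, 73, 81, 79, 79, 79, 77]  (not all equal)
t=7: [77, 77, 80, 85, 77, 80, 80, 80, 81]  (not all equal)
t=8: [81, 81, 79, 73, 81, 79, 79, 79, 77]  (not all equal)

Answer: never
Key observation: The state at step 6 reappears at step 8 — the system is in a cycle of period 2 from step 6 on.  No step 0..8 is synchronized, and the cycle repeats forever, so no step up to 80 (or ever) has all sites equal.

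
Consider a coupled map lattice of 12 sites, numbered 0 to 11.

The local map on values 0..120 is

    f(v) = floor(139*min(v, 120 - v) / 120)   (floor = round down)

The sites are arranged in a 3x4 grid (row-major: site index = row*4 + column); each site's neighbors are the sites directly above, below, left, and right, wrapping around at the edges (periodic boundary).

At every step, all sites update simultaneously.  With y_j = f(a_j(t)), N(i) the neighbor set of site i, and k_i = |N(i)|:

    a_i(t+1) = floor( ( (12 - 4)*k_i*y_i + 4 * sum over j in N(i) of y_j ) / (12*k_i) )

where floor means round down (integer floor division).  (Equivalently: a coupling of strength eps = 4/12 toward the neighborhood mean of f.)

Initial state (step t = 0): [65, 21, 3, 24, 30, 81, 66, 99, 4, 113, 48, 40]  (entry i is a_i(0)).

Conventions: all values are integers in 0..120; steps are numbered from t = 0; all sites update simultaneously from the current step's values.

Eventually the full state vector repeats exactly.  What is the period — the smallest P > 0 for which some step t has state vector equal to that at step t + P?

Answer: 4
Key observation: The state at step 13, [68, 68, 68, 69, 68, 68, 68, 69, 68, 68, 68, 68], reappears at step 17 — and no state repeats earlier — so the cycle the system enters has period 4.

Derivation:
t=0: [65, 21, 3, 24, 30, 81, 66, 99, 4, 113, 48, 40]
t=1: [49, 25, 16, 29, 34, 40, 51, 30, 15, 16, 46, 39]
t=2: [47, 30, 26, 34, 38, 42, 51, 37, 24, 24, 47, 41]
t=3: [48, 35, 35, 40, 43, 45, 53, 43, 32, 31, 49, 44]
t=4: [51, 41, 43, 46, 48, 50, 57, 49, 40, 38, 52, 49]
t=5: [56, 48, 51, 53, 54, 55, 62, 56, 48, 46, 57, 55]
t=6: [62, 56, 60, 61, 61, 61, 65, 63, 56, 55, 64, 62]
t=7: [66, 64, 67, 67, 67, 66, 64, 66, 64, 63, 64, 66]
t=8: [62, 63, 61, 61, 61, 62, 63, 62, 63, 65, 63, 62]
t=9: [67, 66, 67, 67, 67, 66, 66, 67, 66, 64, 66, 66]
t=10: [61, 62, 61, 61, 61, 62, 61, 61, 62, 63, 62, 61]
t=11: [67, 67, 67, 68, 67, 67, 67, 68, 67, 66, 67, 67]
t=12: [60, 61, 60, 60, 60, 61, 60, 60, 61, 61, 61, 60]
t=13: [68, 68, 68, 69, 68, 68, 68, 69, 68, 68, 68, 68]
t=14: [59, 60, 59, 59, 59, 60, 59, 59, 60, 60, 60, 59]
t=15: [68, 68, 68, 68, 68, 68, 68, 68, 68, 69, 68, 68]
t=16: [60, 59, 60, 60, 60, 59, 60, 60, 59, 59, 59, 60]
t=17: [68, 68, 68, 69, 68, 68, 68, 69, 68, 68, 68, 68]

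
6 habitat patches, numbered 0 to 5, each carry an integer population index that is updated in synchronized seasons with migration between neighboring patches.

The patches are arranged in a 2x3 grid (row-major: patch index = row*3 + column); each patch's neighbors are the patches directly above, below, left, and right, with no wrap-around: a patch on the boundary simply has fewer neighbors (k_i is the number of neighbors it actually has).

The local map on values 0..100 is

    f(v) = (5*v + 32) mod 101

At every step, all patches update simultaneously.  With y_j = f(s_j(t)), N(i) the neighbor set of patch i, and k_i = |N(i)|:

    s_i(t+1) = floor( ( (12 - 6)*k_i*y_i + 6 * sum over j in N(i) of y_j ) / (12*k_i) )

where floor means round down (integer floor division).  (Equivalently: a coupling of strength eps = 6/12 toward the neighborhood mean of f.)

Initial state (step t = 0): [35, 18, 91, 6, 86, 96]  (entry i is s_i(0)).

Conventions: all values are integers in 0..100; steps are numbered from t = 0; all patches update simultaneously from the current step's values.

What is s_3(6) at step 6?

Simulating step by step:
t=0: [35, 18, 91, 6, 86, 96]
t=1: [23, 34, 48, 46, 44, 38]
t=2: [38, 27, 40, 54, 38, 40]
t=3: [51, 44, 39, 60, 42, 27]
t=4: [62, 50, 41, 45, 44, 49]
t=5: [53, 60, 56, 49, 60, 58]
t=6: [73, 36, 16, 68, 35, 19]

Answer: s_3(6) = 68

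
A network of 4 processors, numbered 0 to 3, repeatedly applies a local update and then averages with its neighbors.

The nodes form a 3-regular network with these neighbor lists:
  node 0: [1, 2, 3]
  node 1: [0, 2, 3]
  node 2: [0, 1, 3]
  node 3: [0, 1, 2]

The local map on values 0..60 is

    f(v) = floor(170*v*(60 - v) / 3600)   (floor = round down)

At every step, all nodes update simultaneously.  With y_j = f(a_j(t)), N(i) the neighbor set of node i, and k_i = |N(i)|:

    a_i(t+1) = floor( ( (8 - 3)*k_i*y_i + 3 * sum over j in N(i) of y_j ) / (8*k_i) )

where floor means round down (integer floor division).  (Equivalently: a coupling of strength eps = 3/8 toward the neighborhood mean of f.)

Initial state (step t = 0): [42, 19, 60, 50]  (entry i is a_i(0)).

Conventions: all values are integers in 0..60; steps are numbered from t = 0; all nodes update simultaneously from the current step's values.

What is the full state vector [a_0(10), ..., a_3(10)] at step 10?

Answer: [38, 38, 38, 38]

Derivation:
t=0: [42, 19, 60, 50]
t=1: [29, 29, 11, 23]
t=2: [39, 39, 31, 38]
t=3: [38, 38, 40, 39]
t=4: [38, 38, 37, 38]
t=5: [39, 39, 39, 39]
t=6: [38, 38, 38, 38]
t=7: [39, 39, 39, 39]
t=8: [38, 38, 38, 38]
t=9: [39, 39, 39, 39]
t=10: [38, 38, 38, 38]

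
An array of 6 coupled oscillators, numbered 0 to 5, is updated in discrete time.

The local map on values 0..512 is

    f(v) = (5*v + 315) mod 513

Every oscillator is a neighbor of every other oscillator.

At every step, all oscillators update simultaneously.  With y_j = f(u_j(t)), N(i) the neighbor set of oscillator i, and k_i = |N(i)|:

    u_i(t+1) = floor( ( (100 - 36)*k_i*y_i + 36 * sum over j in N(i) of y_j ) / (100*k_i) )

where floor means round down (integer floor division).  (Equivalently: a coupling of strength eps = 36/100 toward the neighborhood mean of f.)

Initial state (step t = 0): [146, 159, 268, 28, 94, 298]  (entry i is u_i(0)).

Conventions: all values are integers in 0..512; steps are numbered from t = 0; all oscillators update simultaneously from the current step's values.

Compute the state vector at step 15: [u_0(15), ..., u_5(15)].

Answer: [303, 318, 169, 296, 121, 301]

Derivation:
t=0: [146, 159, 268, 28, 94, 298]
t=1: [98, 134, 153, 345, 241, 238]
t=2: [330, 433, 195, 449, 445, 437]
t=3: [426, 427, 334, 473, 461, 438]
t=4: [357, 359, 387, 199, 165, 391]
t=5: [93, 99, 178, 227, 130, 190]
t=6: [285, 302, 235, 374, 390, 269]
t=7: [216, 264, 365, 177, 223, 170]
t=8: [301, 145, 141, 190, 320, 170]
t=9: [271, 119, 400, 247, 325, 190]
t=10: [178, 329, 253, 110, 331, 239]
t=11: [239, 376, 160, 337, 382, 412]
t=12: [395, 201, 171, 382, 218, 303]
t=13: [244, 276, 191, 207, 324, 274]
t=14: [416, 216, 266, 311, 352, 210]
t=15: [303, 318, 169, 296, 121, 301]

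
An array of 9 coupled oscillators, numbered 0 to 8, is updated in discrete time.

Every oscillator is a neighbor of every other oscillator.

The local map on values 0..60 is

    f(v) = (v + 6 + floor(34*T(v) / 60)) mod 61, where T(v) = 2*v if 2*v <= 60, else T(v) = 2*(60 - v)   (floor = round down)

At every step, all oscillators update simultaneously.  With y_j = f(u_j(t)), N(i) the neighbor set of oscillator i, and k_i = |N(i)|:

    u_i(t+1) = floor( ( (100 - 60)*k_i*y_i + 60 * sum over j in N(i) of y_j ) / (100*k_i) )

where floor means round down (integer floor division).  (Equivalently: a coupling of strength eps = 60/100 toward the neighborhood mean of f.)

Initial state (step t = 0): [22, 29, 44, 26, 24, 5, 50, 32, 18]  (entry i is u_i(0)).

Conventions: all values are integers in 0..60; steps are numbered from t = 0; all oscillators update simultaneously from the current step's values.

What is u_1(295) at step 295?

Answer: u_1(295) = 19
Key observation: The state at step 8, [25, 37, 37, 37, 25, 37, 37, 37, 25], reappears at step 10: the system is in a cycle of period 2 from step 8 on.  Therefore the state at step 295 equals the state at step 8 + ((295 - 8) mod 2) = 9, which is [36, 19, 19, 19, 36, 19, 19, 19, 36].

Derivation:
t=0: [22, 29, 44, 26, 24, 5, 50, 32, 18]
t=1: [31, 16, 16, 14, 33, 19, 16, 17, 29]
t=2: [22, 32, 32, 31, 22, 34, 32, 33, 21]
t=3: [32, 17, 17, 17, 32, 17, 17, 17, 31]
t=4: [23, 34, 34, 34, 23, 34, 34, 34, 23]
t=5: [33, 18, 18, 18, 33, 18, 18, 18, 33]
t=6: [24, 35, 35, 35, 24, 35, 35, 35, 24]
t=7: [34, 19, 19, 19, 34, 19, 19, 19, 34]
t=8: [25, 37, 37, 37, 25, 37, 37, 37, 25]
t=9: [36, 19, 19, 19, 36, 19, 19, 19, 36]
t=10: [25, 37, 37, 37, 25, 37, 37, 37, 25]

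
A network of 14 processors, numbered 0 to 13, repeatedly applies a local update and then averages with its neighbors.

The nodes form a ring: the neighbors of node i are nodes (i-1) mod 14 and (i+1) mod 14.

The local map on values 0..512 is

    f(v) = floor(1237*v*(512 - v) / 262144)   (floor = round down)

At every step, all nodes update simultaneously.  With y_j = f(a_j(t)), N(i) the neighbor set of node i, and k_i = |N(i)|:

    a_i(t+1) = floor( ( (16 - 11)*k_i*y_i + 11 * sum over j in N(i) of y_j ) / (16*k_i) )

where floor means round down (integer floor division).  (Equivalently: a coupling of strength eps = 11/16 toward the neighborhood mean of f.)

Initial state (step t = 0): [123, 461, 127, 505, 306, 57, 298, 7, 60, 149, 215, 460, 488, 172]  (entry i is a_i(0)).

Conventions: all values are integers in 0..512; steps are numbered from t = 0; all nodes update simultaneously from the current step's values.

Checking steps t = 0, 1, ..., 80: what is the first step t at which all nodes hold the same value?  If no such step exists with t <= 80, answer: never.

Simulating step by step:
t=0: [123, 461, 127, 505, 306, 57, 298, 7, 60, 149, 215, 460, 488, 172]  (not all equal)
t=1: [202, 190, 115, 186, 140, 243, 141, 151, 132, 226, 220, 157, 150, 182]  (not all equal)
t=2: [288, 265, 264, 247, 280, 265, 271, 246, 266, 280, 289, 274, 267, 277]  (not all equal)
t=3: [306, 306, 308, 307, 307, 307, 308, 308, 307, 306, 305, 306, 307, 306]  (not all equal)
t=4: [297, 296, 296, 296, 296, 296, 296, 296, 296, 296, 297, 296, 296, 296]  (not all equal)
t=5: [301, 301, 301, 301, 301, 301, 301, 301, 301, 301, 301, 301, 301, 301]  (all equal)

Answer: 5
Key observation: Synchronization is absorbing here: once all nodes are equal they stay equal, and step 5 is the first all-equal step.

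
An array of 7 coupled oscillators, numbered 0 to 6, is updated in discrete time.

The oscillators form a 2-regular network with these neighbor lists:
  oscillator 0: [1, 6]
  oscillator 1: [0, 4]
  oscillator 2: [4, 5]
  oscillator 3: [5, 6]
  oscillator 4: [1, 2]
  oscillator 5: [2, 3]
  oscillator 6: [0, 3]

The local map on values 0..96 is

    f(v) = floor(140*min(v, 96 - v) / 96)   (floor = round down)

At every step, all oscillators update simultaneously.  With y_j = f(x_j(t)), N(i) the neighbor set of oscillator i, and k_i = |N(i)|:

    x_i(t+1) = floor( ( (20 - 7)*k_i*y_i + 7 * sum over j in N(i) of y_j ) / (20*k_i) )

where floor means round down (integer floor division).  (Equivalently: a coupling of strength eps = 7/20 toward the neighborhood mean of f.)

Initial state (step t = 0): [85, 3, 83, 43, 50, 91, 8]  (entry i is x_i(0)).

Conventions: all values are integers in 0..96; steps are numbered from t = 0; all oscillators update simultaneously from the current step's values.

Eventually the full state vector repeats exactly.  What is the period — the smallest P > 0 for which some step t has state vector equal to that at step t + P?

Answer: 2
Key observation: The state at step 54, [65, 65, 65, 65, 65, 65, 65], reappears at step 56 — and no state repeats earlier — so the cycle the system enters has period 2.

Derivation:
t=0: [85, 3, 83, 43, 50, 91, 8]
t=1: [13, 17, 24, 43, 47, 18, 20]
t=2: [20, 30, 39, 49, 54, 33, 32]
t=3: [34, 43, 55, 60, 56, 52, 46]
t=4: [54, 59, 59, 56, 58, 61, 61]
t=5: [57, 54, 53, 55, 54, 52, 53]
t=6: [57, 60, 62, 60, 61, 62, 60]
t=7: [54, 52, 49, 51, 50, 49, 52]
t=8: [62, 64, 67, 65, 66, 67, 63]
t=9: [48, 46, 42, 45, 43, 42, 47]
t=10: [69, 66, 61, 64, 62, 61, 67]
t=11: [40, 43, 50, 46, 48, 50, 42]
t=12: [59, 62, 67, 65, 68, 67, 61]
t=13: [51, 48, 41, 45, 41, 42, 50]
t=14: [66, 67, 59, 64, 60, 61, 66]
t=15: [42, 43, 52, 46, 50, 50, 43]
t=16: [61, 62, 65, 66, 65, 66, 62]
t=17: [50, 48, 44, 44, 45, 43, 48]
t=18: [68, 68, 63, 64, 65, 62, 68]
t=19: [40, 40, 47, 45, 44, 48, 41]
t=20: [58, 59, 67, 64, 63, 68, 59]
t=21: [54, 52, 42, 46, 47, 41, 52]
t=22: [62, 64, 61, 65, 66, 60, 64]
t=23: [47, 46, 49, 46, 44, 50, 46]
t=24: [67, 66, 67, 67, 65, 67, 67]
t=25: [42, 43, 42, 42, 44, 42, 42]
t=26: [61, 62, 61, 61, 63, 61, 61]
t=27: [50, 49, 50, 51, 48, 51, 51]
t=28: [66, 68, 67, 65, 69, 65, 65]
t=29: [42, 40, 42, 45, 39, 44, 44]
t=30: [61, 58, 60, 64, 57, 63, 63]
t=31: [51, 54, 52, 46, 55, 48, 48]
t=32: [65, 61, 64, 68, 60, 68, 68]
t=33: [45, 50, 46, 40, 50, 41, 40]
t=34: [64, 66, 65, 58, 67, 60, 59]
t=35: [46, 43, 45, 54, 42, 51, 52]
t=36: [65, 62, 64, 62, 61, 64, 64]
t=37: [45, 48, 46, 47, 49, 46, 46]
t=38: [66, 68, 67, 67, 68, 67, 66]
t=39: [42, 40, 41, 42, 40, 42, 42]
t=40: [60, 58, 59, 61, 58, 60, 61]
t=41: [52, 54, 53, 51, 54, 52, 51]
t=42: [63, 61, 62, 64, 61, 63, 64]
t=43: [48, 50, 49, 46, 50, 47, 46]
t=44: [68, 67, 67, 67, 67, 67, 67]
t=45: [40, 41, 42, 42, 42, 42, 41]
t=46: [58, 59, 61, 60, 60, 61, 59]
t=47: [54, 53, 51, 52, 52, 51, 53]
t=48: [61, 62, 64, 63, 63, 64, 62]
t=49: [50, 49, 46, 47, 47, 46, 49]
t=50: [67, 67, 67, 67, 67, 67, 67]
t=51: [42, 42, 42, 42, 42, 42, 42]
t=52: [61, 61, 61, 61, 61, 61, 61]
t=53: [51, 51, 51, 51, 51, 51, 51]
t=54: [65, 65, 65, 65, 65, 65, 65]
t=55: [45, 45, 45, 45, 45, 45, 45]
t=56: [65, 65, 65, 65, 65, 65, 65]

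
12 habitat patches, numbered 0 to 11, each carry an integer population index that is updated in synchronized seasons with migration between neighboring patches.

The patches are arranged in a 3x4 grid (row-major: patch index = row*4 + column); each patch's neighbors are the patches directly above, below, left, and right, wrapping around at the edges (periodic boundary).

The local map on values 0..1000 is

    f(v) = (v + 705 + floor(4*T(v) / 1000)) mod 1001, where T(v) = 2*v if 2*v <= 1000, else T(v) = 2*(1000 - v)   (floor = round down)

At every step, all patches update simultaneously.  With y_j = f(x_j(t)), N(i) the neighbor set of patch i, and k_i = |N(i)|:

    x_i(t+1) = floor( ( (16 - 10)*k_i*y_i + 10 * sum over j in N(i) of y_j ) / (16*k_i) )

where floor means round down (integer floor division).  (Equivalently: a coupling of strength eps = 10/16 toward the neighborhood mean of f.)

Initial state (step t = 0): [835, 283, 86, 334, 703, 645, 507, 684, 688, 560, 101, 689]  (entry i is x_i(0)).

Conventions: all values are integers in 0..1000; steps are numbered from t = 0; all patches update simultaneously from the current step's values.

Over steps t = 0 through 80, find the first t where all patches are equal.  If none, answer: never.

Answer: 21
Key observation: Synchronization is absorbing here: once all patches are equal they stay equal, and step 21 is the first all-equal step.

Derivation:
t=0: [835, 283, 86, 334, 703, 645, 507, 684, 688, 560, 101, 689]  (not all equal)
t=1: [488, 675, 616, 345, 415, 425, 445, 311, 399, 497, 562, 402]  (not all equal)
t=2: [176, 276, 254, 119, 116, 183, 172, 74, 138, 215, 224, 110]  (not all equal)
t=3: [873, 939, 925, 846, 838, 896, 885, 813, 853, 915, 907, 833]  (not all equal)
t=4: [575, 620, 609, 560, 555, 599, 589, 541, 565, 609, 600, 551]  (not all equal)
t=5: [282, 313, 305, 272, 271, 302, 294, 262, 276, 307, 300, 267]  (not all equal)
t=6: [833, 166, 161, 826, 827, 160, 155, 821, 830, 163, 158, 824]  (not all equal)
t=7: [587, 817, 813, 583, 584, 814, 810, 580, 586, 816, 812, 582]  (not all equal)
t=8: [328, 485, 482, 325, 326, 483, 480, 324, 327, 484, 481, 325]  (not all equal)
t=9: [57, 166, 164, 56, 56, 165, 163, 55, 57, 165, 163, 55]  (not all equal)
t=10: [778, 854, 852, 777, 778, 853, 852, 777, 778, 853, 852, 777]  (not all equal)
t=11: [494, 546, 545, 493, 494, 546, 545, 493, 494, 546, 545, 493]  (not all equal)
t=12: [208, 244, 244, 208, 208, 244, 244, 208, 208, 244, 244, 208]  (not all equal)
t=13: [919, 944, 944, 919, 919, 944, 944, 919, 919, 944, 944, 919]  (not all equal)
t=14: [626, 644, 644, 626, 626, 644, 644, 626, 626, 644, 644, 626]  (not all equal)
t=15: [334, 347, 347, 334, 334, 347, 347, 334, 334, 347, 347, 334]  (not all equal)
t=16: [42, 50, 50, 42, 42, 50, 50, 42, 42, 50, 50, 42]  (not all equal)
t=17: [748, 753, 753, 748, 748, 753, 753, 748, 748, 753, 753, 748]  (not all equal)
t=18: [454, 457, 457, 454, 454, 457, 457, 454, 454, 457, 457, 454]  (not all equal)
t=19: [161, 163, 163, 161, 161, 163, 163, 161, 161, 163, 163, 161]  (not all equal)
t=20: [867, 868, 868, 867, 867, 868, 868, 867, 867, 868, 868, 867]  (not all equal)
t=21: [572, 572, 572, 572, 572, 572, 572, 572, 572, 572, 572, 572]  (all equal)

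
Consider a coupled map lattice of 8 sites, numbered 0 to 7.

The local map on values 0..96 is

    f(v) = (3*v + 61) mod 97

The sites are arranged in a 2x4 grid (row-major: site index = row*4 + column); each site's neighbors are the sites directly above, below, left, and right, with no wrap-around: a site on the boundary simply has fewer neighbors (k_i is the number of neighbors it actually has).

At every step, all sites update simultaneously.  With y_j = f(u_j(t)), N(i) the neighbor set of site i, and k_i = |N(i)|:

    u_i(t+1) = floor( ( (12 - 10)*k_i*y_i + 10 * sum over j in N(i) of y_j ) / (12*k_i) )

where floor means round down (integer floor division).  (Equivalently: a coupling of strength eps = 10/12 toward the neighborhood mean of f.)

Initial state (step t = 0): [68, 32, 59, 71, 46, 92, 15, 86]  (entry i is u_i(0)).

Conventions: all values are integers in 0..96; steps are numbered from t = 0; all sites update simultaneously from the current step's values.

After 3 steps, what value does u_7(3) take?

Answer: u_7(3) = 24

Derivation:
t=0: [68, 32, 59, 71, 46, 92, 15, 86]
t=1: [38, 54, 48, 43, 49, 28, 34, 41]
t=2: [30, 42, 54, 56, 54, 38, 51, 80]
t=3: [58, 59, 45, 22, 59, 51, 35, 24]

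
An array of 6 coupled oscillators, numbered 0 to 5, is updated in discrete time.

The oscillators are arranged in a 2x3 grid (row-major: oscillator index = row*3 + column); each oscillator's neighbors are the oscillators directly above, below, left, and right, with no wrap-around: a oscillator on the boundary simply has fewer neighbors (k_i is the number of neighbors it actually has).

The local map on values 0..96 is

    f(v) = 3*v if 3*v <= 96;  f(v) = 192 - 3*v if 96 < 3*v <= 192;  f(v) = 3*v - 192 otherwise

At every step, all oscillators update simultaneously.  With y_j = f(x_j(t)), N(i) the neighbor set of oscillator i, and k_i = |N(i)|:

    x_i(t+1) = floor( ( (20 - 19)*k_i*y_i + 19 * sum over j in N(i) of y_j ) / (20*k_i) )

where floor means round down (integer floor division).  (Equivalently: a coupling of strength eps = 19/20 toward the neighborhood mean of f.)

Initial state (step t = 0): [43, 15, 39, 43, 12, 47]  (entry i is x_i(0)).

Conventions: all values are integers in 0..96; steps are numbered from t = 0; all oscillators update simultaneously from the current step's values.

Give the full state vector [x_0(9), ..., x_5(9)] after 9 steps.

Simulating step by step:
t=0: [43, 15, 39, 43, 12, 47]
t=1: [54, 57, 49, 50, 52, 55]
t=2: [31, 36, 25, 33, 30, 39]
t=3: [88, 85, 79, 91, 84, 82]
t=4: [72, 59, 57, 66, 65, 52]
t=5: [11, 15, 25, 13, 18, 13]
t=6: [41, 53, 43, 43, 41, 63]
t=7: [49, 65, 20, 68, 34, 62]
t=8: [9, 61, 7, 64, 11, 71]
t=9: [5, 26, 15, 28, 11, 26]

Answer: [5, 26, 15, 28, 11, 26]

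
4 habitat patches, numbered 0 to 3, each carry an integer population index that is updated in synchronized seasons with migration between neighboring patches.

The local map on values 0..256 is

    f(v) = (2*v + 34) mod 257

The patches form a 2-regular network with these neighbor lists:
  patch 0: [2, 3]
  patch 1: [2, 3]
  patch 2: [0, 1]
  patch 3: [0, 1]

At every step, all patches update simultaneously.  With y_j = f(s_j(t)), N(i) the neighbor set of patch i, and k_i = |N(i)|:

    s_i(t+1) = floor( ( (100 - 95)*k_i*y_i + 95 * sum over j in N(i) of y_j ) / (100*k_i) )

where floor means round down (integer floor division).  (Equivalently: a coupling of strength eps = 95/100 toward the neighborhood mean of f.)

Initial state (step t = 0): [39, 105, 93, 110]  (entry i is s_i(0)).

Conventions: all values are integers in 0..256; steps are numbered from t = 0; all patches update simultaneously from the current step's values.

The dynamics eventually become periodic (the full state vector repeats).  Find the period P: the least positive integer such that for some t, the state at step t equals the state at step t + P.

Simulating step by step:
t=0: [39, 105, 93, 110]
t=1: [230, 237, 180, 181]
t=2: [142, 143, 238, 238]
t=3: [243, 243, 71, 71]
t=4: [167, 167, 14, 14]
t=5: [64, 64, 108, 108]
t=6: [245, 245, 166, 166]
t=7: [104, 104, 14, 14]
t=8: [71, 71, 233, 233]
t=9: [239, 239, 179, 179]
t=10: [141, 141, 249, 249]
t=11: [20, 20, 56, 56]
t=12: [142, 142, 77, 77]
t=13: [181, 181, 67, 67]
t=14: [166, 166, 140, 140]
t=15: [59, 59, 106, 106]
t=16: [241, 241, 156, 156]
t=17: [84, 84, 6, 6]
t=18: [53, 53, 194, 194]
t=19: [163, 163, 141, 141]
t=20: [61, 61, 100, 100]
t=21: [230, 230, 159, 159]
t=22: [102, 102, 229, 229]
t=23: [235, 235, 237, 237]
t=24: [250, 250, 247, 247]
t=25: [14, 14, 19, 19]
t=26: [71, 71, 62, 62]
t=27: [158, 158, 175, 175]
t=28: [125, 125, 94, 94]
t=29: [212, 212, 36, 36]
t=30: [110, 110, 196, 196]
t=31: [173, 173, 249, 249]
t=32: [23, 23, 117, 117]
t=33: [14, 14, 76, 76]
t=34: [179, 179, 68, 68]
t=35: [168, 168, 136, 136]
t=36: [52, 52, 109, 109]
t=37: [246, 246, 143, 143]
t=38: [60, 60, 14, 14]
t=39: [66, 66, 149, 149]
t=40: [79, 79, 161, 161]
t=41: [103, 103, 187, 187]
t=42: [155, 155, 235, 235]
t=43: [239, 239, 95, 95]
t=44: [225, 225, 253, 253]
t=45: [36, 36, 216, 216]
t=46: [203, 203, 111, 111]
t=47: [252, 252, 186, 186]
t=48: [142, 142, 30, 30]
t=49: [92, 92, 62, 62]
t=50: [161, 161, 215, 215]
t=51: [201, 201, 104, 104]
t=52: [238, 238, 182, 182]
t=53: [146, 146, 247, 247]
t=54: [16, 16, 66, 66]
t=55: [161, 161, 71, 71]
t=56: [172, 172, 102, 102]
t=57: [232, 232, 126, 126]
t=58: [39, 39, 230, 230]
t=59: [230, 230, 118, 118]
t=60: [24, 24, 225, 225]
t=61: [219, 219, 89, 89]
t=62: [212, 212, 214, 214]
t=63: [204, 204, 201, 201]
t=64: [179, 179, 184, 184]
t=65: [144, 144, 135, 135]
t=66: [47, 47, 64, 64]
t=67: [160, 160, 129, 129]
t=68: [38, 38, 93, 93]
t=69: [214, 214, 115, 115]
t=70: [16, 16, 195, 195]
t=71: [161, 161, 71, 71]

Answer: 16
Key observation: The state at step 55, [161, 161, 71, 71], reappears at step 71 — and no state repeats earlier — so the cycle the system enters has period 16.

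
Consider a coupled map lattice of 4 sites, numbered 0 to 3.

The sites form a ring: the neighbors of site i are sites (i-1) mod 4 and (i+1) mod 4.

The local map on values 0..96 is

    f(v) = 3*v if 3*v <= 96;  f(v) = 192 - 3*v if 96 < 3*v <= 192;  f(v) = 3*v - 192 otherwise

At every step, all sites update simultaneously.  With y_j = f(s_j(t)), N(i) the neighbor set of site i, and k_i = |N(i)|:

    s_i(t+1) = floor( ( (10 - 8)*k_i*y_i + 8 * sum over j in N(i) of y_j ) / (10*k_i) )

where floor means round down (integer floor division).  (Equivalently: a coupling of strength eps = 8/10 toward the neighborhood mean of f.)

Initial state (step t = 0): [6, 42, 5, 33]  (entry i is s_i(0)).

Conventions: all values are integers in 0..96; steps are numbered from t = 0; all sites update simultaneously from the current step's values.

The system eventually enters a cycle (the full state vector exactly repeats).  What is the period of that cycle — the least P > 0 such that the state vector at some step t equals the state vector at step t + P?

Answer: 14
Key observation: The state at step 11, [37, 25, 37, 25], reappears at step 25 — and no state repeats earlier — so the cycle the system enters has period 14.

Derivation:
t=0: [6, 42, 5, 33]
t=1: [67, 26, 66, 31]
t=2: [70, 21, 69, 24]
t=3: [57, 25, 57, 27]
t=4: [66, 31, 66, 33]
t=5: [75, 23, 75, 23]
t=6: [61, 40, 61, 40]
t=7: [59, 21, 59, 21]
t=8: [53, 24, 53, 24]
t=9: [64, 40, 64, 40]
t=10: [57, 14, 57, 14]
t=11: [37, 25, 37, 25]
t=12: [76, 79, 76, 79]
t=13: [43, 37, 43, 37]
t=14: [77, 66, 77, 66]
t=15: [12, 32, 12, 32]
t=16: [84, 48, 84, 48]
t=17: [50, 57, 50, 57]
t=18: [25, 37, 25, 37]
t=19: [79, 76, 79, 76]
t=20: [37, 43, 37, 43]
t=21: [66, 77, 66, 77]
t=22: [32, 12, 32, 12]
t=23: [48, 84, 48, 84]
t=24: [57, 50, 57, 50]
t=25: [37, 25, 37, 25]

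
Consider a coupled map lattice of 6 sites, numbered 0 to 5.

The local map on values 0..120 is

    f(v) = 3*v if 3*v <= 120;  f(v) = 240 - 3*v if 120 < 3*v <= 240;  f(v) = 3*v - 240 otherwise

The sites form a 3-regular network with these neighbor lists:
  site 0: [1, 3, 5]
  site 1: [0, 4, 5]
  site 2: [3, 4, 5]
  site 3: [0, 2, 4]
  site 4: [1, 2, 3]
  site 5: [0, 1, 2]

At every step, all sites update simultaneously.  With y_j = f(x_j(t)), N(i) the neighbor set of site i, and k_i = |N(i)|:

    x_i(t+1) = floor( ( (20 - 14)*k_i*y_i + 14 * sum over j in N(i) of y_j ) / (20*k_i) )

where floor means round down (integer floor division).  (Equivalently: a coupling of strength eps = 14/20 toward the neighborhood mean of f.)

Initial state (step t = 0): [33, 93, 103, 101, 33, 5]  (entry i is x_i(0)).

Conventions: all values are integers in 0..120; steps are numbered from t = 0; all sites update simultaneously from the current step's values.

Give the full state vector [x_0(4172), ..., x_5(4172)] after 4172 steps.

Answer: [60, 60, 60, 60, 60, 60]
Key observation: The state at step 31, [60, 60, 60, 60, 60, 60], reappears at step 32: the system is in a cycle of period 1 from step 31 on.  Therefore the state at step 4172 equals the state at step 31 + ((4172 - 31) mod 1) = 31, which is [60, 60, 60, 60, 60, 60].

Derivation:
t=0: [33, 93, 103, 101, 33, 5]
t=1: [57, 61, 62, 81, 69, 52]
t=2: [54, 60, 44, 37, 36, 67]
t=3: [72, 70, 92, 101, 97, 69]
t=4: [36, 34, 45, 44, 45, 30]
t=5: [102, 101, 102, 106, 105, 100]
t=6: [66, 65, 69, 71, 70, 63]
t=7: [41, 42, 35, 32, 33, 43]
t=8: [110, 110, 102, 103, 103, 111]
t=9: [85, 85, 73, 73, 73, 85]
t=10: [16, 16, 19, 19, 19, 16]
t=11: [50, 50, 54, 54, 54, 50]
t=12: [87, 87, 80, 80, 80, 87]
t=13: [16, 16, 4, 4, 4, 16]
t=14: [39, 39, 20, 20, 20, 39]
t=15: [103, 103, 73, 73, 73, 103]
t=16: [57, 57, 32, 32, 32, 57]
t=17: [75, 75, 89, 89, 89, 75]
t=18: [17, 17, 24, 24, 24, 17]
t=19: [55, 55, 67, 67, 67, 55]
t=20: [66, 66, 47, 47, 47, 66]
t=21: [55, 55, 85, 85, 85, 55]
t=22: [61, 61, 29, 29, 29, 61]
t=23: [64, 64, 80, 80, 80, 64]
t=24: [36, 36, 11, 11, 11, 36]
t=25: [90, 90, 50, 50, 50, 90]
t=26: [44, 44, 76, 76, 76, 44]
t=27: [85, 85, 34, 34, 34, 85]
t=28: [35, 35, 81, 81, 81, 35]
t=29: [81, 81, 26, 26, 26, 81]
t=30: [20, 20, 60, 60, 60, 20]
t=31: [60, 60, 60, 60, 60, 60]
t=32: [60, 60, 60, 60, 60, 60]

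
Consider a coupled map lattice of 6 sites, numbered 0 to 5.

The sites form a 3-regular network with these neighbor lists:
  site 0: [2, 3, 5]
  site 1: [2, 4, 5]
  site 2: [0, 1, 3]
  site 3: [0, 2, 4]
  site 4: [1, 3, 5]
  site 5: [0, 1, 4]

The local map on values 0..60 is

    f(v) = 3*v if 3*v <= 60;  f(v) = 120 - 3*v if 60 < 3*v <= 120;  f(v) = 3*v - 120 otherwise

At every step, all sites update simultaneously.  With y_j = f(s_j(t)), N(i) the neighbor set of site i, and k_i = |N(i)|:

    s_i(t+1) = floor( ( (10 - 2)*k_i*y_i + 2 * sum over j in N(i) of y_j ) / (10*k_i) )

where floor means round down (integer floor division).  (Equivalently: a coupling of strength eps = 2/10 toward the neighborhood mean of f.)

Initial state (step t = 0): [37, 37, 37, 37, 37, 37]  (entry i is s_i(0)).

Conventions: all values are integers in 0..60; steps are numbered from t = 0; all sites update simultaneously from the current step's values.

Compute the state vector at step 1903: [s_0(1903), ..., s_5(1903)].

Simulating step by step:
t=0: [37, 37, 37, 37, 37, 37]
t=1: [9, 9, 9, 9, 9, 9]
t=2: [27, 27, 27, 27, 27, 27]
t=3: [39, 39, 39, 39, 39, 39]
t=4: [3, 3, 3, 3, 3, 3]
t=5: [9, 9, 9, 9, 9, 9]

Answer: [39, 39, 39, 39, 39, 39]
Key observation: The state at step 1, [9, 9, 9, 9, 9, 9], reappears at step 5: the system is in a cycle of period 4 from step 1 on.  Therefore the state at step 1903 equals the state at step 1 + ((1903 - 1) mod 4) = 3, which is [39, 39, 39, 39, 39, 39].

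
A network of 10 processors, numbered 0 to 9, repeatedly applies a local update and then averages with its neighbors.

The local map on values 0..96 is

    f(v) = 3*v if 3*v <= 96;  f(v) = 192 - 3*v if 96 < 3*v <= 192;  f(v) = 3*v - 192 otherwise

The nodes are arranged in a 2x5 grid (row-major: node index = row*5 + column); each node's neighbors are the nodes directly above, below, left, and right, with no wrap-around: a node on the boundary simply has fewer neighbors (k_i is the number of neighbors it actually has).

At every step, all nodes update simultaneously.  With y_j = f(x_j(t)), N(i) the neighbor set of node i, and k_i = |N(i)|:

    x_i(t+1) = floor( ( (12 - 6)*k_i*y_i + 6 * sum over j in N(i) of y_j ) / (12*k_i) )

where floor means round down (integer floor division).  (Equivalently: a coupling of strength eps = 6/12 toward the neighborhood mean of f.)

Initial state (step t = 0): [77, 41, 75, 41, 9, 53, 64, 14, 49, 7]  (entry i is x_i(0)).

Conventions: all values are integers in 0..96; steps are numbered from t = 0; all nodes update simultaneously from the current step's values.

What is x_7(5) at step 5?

Simulating step by step:
t=0: [77, 41, 75, 41, 9, 53, 64, 14, 49, 7]
t=1: [45, 46, 46, 52, 36, 26, 24, 34, 44, 28]
t=2: [61, 57, 57, 51, 72, 71, 73, 76, 65, 78]
t=3: [15, 20, 26, 27, 32, 19, 26, 26, 21, 27]
t=4: [51, 63, 75, 80, 88, 59, 71, 75, 71, 80]
t=5: [24, 17, 30, 45, 60, 22, 19, 29, 32, 47]

Answer: x_7(5) = 29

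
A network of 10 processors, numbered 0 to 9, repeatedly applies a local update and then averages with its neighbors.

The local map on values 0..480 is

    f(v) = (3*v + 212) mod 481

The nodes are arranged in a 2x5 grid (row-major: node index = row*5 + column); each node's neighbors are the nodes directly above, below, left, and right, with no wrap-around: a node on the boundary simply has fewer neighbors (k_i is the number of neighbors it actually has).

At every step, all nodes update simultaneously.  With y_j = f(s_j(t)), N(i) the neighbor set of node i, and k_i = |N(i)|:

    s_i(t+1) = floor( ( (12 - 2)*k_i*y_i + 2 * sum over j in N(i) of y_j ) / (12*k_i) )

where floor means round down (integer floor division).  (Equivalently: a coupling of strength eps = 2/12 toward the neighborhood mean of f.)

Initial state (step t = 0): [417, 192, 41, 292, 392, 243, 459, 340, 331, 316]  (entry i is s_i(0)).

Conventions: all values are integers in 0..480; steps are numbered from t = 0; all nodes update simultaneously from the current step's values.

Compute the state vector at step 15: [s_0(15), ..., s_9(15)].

Answer: [351, 155, 163, 97, 71, 281, 369, 192, 286, 231]

Derivation:
t=0: [417, 192, 41, 292, 392, 243, 459, 340, 331, 316]
t=1: [80, 283, 318, 160, 382, 397, 179, 265, 235, 220]
t=2: [421, 133, 189, 233, 380, 427, 255, 87, 399, 395]
t=3: [41, 127, 305, 421, 397, 45, 48, 436, 446, 432]
t=4: [317, 140, 149, 66, 375, 346, 326, 99, 98, 99]
t=5: [204, 159, 181, 373, 349, 275, 215, 47, 46, 56]
t=6: [309, 228, 280, 358, 309, 122, 348, 349, 352, 370]
t=7: [190, 377, 132, 301, 204, 120, 289, 285, 309, 340]
t=8: [290, 347, 141, 163, 321, 110, 129, 110, 176, 268]
t=9: [129, 264, 160, 218, 200, 70, 121, 80, 234, 84]
t=10: [137, 58, 224, 375, 346, 369, 129, 417, 433, 450]
t=11: [180, 358, 379, 354, 281, 319, 140, 49, 85, 128]
t=12: [270, 314, 377, 312, 113, 207, 175, 355, 432, 142]
t=13: [95, 198, 356, 183, 86, 319, 261, 301, 90, 142]
t=14: [57, 291, 307, 277, 428, 176, 65, 147, 33, 170]
t=15: [351, 155, 163, 97, 71, 281, 369, 192, 286, 231]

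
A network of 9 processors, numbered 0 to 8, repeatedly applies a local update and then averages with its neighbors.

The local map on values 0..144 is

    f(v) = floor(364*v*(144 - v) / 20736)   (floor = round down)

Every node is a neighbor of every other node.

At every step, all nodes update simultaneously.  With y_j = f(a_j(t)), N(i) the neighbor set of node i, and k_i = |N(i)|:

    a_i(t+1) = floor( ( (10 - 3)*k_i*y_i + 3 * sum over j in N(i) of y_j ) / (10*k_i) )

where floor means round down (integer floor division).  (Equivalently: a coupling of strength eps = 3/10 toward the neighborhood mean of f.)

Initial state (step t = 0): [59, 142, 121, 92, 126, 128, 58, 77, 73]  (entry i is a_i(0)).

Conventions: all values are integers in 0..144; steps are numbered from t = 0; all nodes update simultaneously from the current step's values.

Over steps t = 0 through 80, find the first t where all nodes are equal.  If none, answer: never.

Answer: 5
Key observation: Synchronization is absorbing here: once all nodes are equal they stay equal, and step 5 is the first all-equal step.

Derivation:
t=0: [59, 142, 121, 92, 126, 128, 58, 77, 73]  (not all equal)
t=1: [79, 23, 52, 76, 46, 44, 78, 80, 80]  (not all equal)
t=2: [87, 59, 82, 87, 79, 78, 87, 86, 86]  (not all equal)
t=3: [87, 88, 88, 87, 89, 89, 87, 87, 87]  (not all equal)
t=4: [86, 86, 86, 86, 85, 85, 86, 86, 86]  (not all equal)
t=5: [87, 87, 87, 87, 87, 87, 87, 87, 87]  (all equal)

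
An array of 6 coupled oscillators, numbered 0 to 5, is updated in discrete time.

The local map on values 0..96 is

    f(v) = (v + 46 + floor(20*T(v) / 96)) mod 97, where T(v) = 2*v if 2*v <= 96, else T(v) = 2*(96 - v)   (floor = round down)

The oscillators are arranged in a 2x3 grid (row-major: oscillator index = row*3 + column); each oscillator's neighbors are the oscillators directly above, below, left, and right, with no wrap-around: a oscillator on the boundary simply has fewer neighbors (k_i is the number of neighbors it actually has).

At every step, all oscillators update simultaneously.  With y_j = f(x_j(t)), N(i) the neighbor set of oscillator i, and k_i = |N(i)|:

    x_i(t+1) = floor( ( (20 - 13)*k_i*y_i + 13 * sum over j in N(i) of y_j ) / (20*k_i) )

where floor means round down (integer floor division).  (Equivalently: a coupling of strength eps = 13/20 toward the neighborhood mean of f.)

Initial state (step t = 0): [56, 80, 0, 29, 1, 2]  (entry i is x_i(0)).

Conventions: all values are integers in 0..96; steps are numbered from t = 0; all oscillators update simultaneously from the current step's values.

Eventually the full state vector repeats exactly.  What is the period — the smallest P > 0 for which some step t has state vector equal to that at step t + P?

Simulating step by step:
t=0: [56, 80, 0, 29, 1, 2]
t=1: [47, 36, 43, 52, 53, 47]
t=2: [11, 9, 8, 17, 14, 14]
t=3: [62, 59, 59, 65, 64, 62]
t=4: [24, 24, 23, 25, 25, 24]
t=5: [80, 79, 79, 80, 80, 79]
t=6: [35, 35, 35, 35, 35, 35]
t=7: [95, 95, 95, 95, 95, 95]
t=8: [44, 44, 44, 44, 44, 44]
t=9: [11, 11, 11, 11, 11, 11]
t=10: [61, 61, 61, 61, 61, 61]
t=11: [24, 24, 24, 24, 24, 24]
t=12: [80, 80, 80, 80, 80, 80]
t=13: [35, 35, 35, 35, 35, 35]

Answer: 7
Key observation: The state at step 6, [35, 35, 35, 35, 35, 35], reappears at step 13 — and no state repeats earlier — so the cycle the system enters has period 7.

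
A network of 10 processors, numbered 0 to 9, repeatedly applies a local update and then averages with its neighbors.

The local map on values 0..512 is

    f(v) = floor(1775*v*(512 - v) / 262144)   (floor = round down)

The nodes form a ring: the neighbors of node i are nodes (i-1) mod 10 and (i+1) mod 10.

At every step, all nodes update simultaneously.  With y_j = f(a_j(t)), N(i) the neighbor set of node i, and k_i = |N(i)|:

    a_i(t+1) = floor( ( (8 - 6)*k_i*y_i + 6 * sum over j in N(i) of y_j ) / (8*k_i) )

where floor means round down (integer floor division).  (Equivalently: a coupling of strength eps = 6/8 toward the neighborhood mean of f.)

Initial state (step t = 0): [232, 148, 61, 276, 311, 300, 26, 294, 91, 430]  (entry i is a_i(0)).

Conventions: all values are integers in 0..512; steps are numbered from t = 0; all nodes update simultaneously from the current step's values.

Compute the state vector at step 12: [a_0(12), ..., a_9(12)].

Answer: [439, 440, 440, 441, 441, 440, 440, 439, 438, 438]

Derivation:
t=0: [232, 148, 61, 276, 311, 300, 26, 294, 91, 430]
t=1: [335, 325, 348, 338, 432, 298, 344, 237, 316, 321]
t=2: [410, 397, 399, 332, 369, 342, 424, 414, 425, 411]
t=3: [292, 297, 343, 349, 388, 326, 313, 256, 270, 270]
t=4: [436, 417, 404, 365, 379, 382, 425, 434, 442, 439]
t=5: [237, 261, 310, 329, 347, 305, 274, 229, 219, 216]
t=6: [438, 435, 424, 405, 409, 417, 434, 437, 434, 436]
t=7: [223, 233, 257, 274, 281, 259, 240, 227, 224, 224]
t=8: [437, 439, 441, 441, 441, 441, 440, 438, 436, 436]
t=9: [220, 216, 213, 212, 212, 212, 215, 219, 222, 222]
t=10: [433, 432, 431, 430, 430, 430, 432, 433, 434, 434]
t=11: [231, 233, 236, 237, 238, 236, 234, 231, 229, 229]
t=12: [439, 440, 440, 441, 441, 440, 440, 439, 438, 438]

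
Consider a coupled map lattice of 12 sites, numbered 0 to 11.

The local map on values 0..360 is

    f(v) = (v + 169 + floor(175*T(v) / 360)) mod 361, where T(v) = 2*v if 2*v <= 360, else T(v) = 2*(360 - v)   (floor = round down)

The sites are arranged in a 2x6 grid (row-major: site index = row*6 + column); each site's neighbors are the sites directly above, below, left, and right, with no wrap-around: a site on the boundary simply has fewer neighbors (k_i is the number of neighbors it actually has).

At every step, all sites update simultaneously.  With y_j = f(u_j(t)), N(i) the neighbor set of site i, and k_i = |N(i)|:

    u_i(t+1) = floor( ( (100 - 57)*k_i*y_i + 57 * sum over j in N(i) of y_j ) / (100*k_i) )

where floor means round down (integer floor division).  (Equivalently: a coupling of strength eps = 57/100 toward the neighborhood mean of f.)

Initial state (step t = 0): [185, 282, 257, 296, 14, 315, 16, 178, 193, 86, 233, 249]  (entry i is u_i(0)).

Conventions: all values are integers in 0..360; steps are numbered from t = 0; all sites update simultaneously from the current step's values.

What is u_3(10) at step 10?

Simulating step by step:
t=0: [185, 282, 257, 296, 14, 315, 16, 178, 193, 86, 233, 249]
t=1: [174, 163, 164, 204, 178, 173, 177, 168, 195, 239, 203, 164]
t=2: [146, 135, 142, 156, 158, 146, 150, 145, 152, 163, 156, 145]
t=3: [91, 84, 94, 113, 112, 101, 97, 93, 104, 119, 114, 99]
t=4: [347, 343, 223, 93, 25, 11, 354, 285, 147, 32, 27, 12]
t=5: [167, 166, 187, 268, 238, 198, 166, 152, 148, 227, 217, 199]
t=6: [135, 135, 145, 164, 164, 163, 127, 116, 125, 151, 163, 163]
t=7: [69, 70, 89, 118, 130, 129, 56, 50, 67, 104, 124, 129]
t=8: [298, 306, 271, 97, 56, 62, 282, 283, 247, 80, 48, 59]
t=9: [165, 165, 202, 301, 293, 285, 165, 165, 195, 289, 282, 280]
t=10: [133, 138, 157, 165, 165, 165, 133, 138, 157, 165, 165, 165]

Answer: u_3(10) = 165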